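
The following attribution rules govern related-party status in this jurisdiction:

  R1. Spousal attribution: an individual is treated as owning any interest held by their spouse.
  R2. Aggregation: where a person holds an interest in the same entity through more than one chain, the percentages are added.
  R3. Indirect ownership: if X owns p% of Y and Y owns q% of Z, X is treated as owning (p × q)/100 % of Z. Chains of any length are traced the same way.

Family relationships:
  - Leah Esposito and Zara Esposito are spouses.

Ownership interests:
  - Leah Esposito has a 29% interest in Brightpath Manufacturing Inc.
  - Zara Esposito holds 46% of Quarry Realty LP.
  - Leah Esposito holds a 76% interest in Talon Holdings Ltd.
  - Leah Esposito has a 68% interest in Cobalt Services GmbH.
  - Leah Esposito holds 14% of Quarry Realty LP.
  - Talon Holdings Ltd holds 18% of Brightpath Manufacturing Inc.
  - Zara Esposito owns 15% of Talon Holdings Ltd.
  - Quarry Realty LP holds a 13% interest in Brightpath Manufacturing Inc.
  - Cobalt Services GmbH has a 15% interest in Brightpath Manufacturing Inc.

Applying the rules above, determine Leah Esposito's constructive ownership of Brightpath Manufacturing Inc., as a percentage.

63.38%

By spousal attribution (R1), Leah Esposito is treated as also owning Zara Esposito's interest in Quarry Realty LP, giving 14% + 46% = 60%.
By spousal attribution (R1), Leah Esposito is treated as also owning Zara Esposito's interest in Talon Holdings Ltd, giving 76% + 15% = 91%.
Chain via Cobalt Services GmbH (R3): 68% × 15% = 10.2% of Brightpath Manufacturing Inc.
Chain via Quarry Realty LP (R3): 60% × 13% = 7.8% of Brightpath Manufacturing Inc.
Chain via Talon Holdings Ltd (R3): 91% × 18% = 16.38% of Brightpath Manufacturing Inc.
Direct interest in Brightpath Manufacturing Inc: 29%.
Aggregating (R2): 10.2% + 7.8% + 16.38% + 29% = 63.38%.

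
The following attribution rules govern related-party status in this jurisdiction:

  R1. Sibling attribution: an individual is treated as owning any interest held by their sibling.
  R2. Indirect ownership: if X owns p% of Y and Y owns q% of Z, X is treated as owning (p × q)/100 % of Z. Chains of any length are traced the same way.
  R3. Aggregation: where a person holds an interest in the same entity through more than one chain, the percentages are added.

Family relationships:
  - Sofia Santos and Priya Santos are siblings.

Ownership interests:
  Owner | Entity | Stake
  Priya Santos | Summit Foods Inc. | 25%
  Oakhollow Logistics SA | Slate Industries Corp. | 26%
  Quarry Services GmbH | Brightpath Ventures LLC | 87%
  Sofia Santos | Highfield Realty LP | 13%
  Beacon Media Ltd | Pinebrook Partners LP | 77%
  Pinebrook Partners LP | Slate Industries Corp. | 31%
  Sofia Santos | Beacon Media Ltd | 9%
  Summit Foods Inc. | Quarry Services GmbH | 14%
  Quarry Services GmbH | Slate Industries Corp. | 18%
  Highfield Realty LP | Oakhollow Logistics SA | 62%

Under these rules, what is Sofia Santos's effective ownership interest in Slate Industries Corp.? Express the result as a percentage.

By sibling attribution (R1), Sofia Santos is treated as owning Priya Santos's 25% interest in Summit Foods Inc.
Chain via Beacon Media Ltd → Pinebrook Partners LP (R2): 9% × 77% × 31% = 2.1483% of Slate Industries Corp.
Chain via Highfield Realty LP → Oakhollow Logistics SA (R2): 13% × 62% × 26% = 2.0956% of Slate Industries Corp.
Chain via Summit Foods Inc. → Quarry Services GmbH (R2): 25% × 14% × 18% = 0.63% of Slate Industries Corp.
Aggregating (R3): 2.1483% + 2.0956% + 0.63% = 4.8739%.

4.8739%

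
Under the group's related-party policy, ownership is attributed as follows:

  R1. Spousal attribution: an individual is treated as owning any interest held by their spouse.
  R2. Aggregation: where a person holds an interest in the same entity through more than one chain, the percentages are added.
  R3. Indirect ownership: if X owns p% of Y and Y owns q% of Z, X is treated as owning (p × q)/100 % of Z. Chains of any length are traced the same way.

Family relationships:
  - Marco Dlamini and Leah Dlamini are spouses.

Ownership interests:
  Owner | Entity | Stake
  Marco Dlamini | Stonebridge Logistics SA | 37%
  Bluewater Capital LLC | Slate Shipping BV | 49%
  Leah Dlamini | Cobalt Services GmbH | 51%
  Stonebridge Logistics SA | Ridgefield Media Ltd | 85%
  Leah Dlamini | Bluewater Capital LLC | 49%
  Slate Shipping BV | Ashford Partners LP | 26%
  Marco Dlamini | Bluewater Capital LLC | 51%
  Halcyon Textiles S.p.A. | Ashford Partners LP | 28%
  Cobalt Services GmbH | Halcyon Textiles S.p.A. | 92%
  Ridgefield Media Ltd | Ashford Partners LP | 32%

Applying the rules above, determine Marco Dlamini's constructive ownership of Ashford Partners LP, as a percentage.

By spousal attribution (R1), Marco Dlamini is treated as also owning Leah Dlamini's interest in Bluewater Capital LLC, giving 51% + 49% = 100%.
By spousal attribution (R1), Marco Dlamini is treated as owning Leah Dlamini's 51% interest in Cobalt Services GmbH.
Chain via Stonebridge Logistics SA → Ridgefield Media Ltd (R3): 37% × 85% × 32% = 10.064% of Ashford Partners LP.
Chain via Bluewater Capital LLC → Slate Shipping BV (R3): 100% × 49% × 26% = 12.74% of Ashford Partners LP.
Chain via Cobalt Services GmbH → Halcyon Textiles S.p.A. (R3): 51% × 92% × 28% = 13.1376% of Ashford Partners LP.
Aggregating (R2): 10.064% + 12.74% + 13.1376% = 35.9416%.

35.9416%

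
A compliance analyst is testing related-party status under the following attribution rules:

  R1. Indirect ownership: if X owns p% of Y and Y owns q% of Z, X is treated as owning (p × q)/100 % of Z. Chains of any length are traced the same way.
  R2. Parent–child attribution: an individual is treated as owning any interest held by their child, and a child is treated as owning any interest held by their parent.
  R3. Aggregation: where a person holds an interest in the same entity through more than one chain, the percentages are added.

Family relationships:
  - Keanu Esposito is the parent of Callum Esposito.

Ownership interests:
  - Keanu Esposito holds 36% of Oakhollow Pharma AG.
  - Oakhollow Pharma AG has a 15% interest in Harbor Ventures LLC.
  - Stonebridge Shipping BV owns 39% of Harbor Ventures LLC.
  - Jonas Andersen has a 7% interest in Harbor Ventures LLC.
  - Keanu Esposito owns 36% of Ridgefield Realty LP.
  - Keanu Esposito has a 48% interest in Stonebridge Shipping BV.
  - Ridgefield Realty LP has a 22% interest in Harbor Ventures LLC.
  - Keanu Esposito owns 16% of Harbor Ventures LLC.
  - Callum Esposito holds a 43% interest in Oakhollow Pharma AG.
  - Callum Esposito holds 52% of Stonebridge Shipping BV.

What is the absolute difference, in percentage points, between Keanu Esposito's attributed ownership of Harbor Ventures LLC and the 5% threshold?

By parent–child attribution (R2), Keanu Esposito is treated as also owning Callum Esposito's interest in Stonebridge Shipping BV, giving 48% + 52% = 100%.
By parent–child attribution (R2), Keanu Esposito is treated as also owning Callum Esposito's interest in Oakhollow Pharma AG, giving 36% + 43% = 79%.
Chain via Stonebridge Shipping BV (R1): 100% × 39% = 39% of Harbor Ventures LLC.
Chain via Ridgefield Realty LP (R1): 36% × 22% = 7.92% of Harbor Ventures LLC.
Chain via Oakhollow Pharma AG (R1): 79% × 15% = 11.85% of Harbor Ventures LLC.
Direct interest in Harbor Ventures LLC: 16%.
Aggregating (R3): 39% + 7.92% + 11.85% + 16% = 74.77%.
74.77% exceeds the 5% threshold by 69.77 percentage points.

69.77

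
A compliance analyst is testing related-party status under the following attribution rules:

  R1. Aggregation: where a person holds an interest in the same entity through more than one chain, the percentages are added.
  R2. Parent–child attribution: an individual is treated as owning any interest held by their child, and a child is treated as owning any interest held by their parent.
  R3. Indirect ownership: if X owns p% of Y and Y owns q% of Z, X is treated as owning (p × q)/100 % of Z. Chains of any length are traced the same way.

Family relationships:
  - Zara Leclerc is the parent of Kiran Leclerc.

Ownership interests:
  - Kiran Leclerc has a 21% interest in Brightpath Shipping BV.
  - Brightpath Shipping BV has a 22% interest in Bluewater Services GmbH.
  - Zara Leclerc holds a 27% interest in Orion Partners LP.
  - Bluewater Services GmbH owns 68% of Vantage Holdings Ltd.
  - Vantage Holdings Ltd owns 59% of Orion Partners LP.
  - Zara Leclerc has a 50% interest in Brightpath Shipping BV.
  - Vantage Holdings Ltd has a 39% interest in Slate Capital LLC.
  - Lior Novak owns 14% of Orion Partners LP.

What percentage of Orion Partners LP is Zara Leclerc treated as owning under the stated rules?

33.266744%

By parent–child attribution (R2), Zara Leclerc is treated as also owning Kiran Leclerc's interest in Brightpath Shipping BV, giving 50% + 21% = 71%.
Chain via Brightpath Shipping BV → Bluewater Services GmbH → Vantage Holdings Ltd (R3): 71% × 22% × 68% × 59% = 6.266744% of Orion Partners LP.
Direct interest in Orion Partners LP: 27%.
Aggregating (R1): 6.266744% + 27% = 33.266744%.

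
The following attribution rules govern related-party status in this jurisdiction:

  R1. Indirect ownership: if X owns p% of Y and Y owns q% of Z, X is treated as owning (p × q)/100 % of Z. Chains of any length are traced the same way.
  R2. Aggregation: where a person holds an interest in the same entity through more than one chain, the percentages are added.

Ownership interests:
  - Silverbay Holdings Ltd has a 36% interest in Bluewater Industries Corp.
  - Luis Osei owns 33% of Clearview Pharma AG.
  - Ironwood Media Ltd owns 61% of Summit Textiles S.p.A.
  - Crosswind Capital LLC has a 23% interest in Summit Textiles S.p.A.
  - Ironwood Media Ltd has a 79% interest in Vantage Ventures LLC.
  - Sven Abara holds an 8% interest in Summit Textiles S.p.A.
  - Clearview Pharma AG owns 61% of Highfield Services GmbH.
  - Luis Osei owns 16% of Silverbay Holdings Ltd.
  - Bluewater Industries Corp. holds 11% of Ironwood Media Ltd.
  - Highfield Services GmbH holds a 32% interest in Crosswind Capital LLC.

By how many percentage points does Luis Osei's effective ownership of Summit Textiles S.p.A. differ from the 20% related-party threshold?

Chain via Clearview Pharma AG → Highfield Services GmbH → Crosswind Capital LLC (R1): 33% × 61% × 32% × 23% = 1.481568% of Summit Textiles S.p.A.
Chain via Silverbay Holdings Ltd → Bluewater Industries Corp. → Ironwood Media Ltd (R1): 16% × 36% × 11% × 61% = 0.386496% of Summit Textiles S.p.A.
Aggregating (R2): 1.481568% + 0.386496% = 1.868064%.
1.868064% falls short of the 20% threshold by 18.131936 percentage points.

18.131936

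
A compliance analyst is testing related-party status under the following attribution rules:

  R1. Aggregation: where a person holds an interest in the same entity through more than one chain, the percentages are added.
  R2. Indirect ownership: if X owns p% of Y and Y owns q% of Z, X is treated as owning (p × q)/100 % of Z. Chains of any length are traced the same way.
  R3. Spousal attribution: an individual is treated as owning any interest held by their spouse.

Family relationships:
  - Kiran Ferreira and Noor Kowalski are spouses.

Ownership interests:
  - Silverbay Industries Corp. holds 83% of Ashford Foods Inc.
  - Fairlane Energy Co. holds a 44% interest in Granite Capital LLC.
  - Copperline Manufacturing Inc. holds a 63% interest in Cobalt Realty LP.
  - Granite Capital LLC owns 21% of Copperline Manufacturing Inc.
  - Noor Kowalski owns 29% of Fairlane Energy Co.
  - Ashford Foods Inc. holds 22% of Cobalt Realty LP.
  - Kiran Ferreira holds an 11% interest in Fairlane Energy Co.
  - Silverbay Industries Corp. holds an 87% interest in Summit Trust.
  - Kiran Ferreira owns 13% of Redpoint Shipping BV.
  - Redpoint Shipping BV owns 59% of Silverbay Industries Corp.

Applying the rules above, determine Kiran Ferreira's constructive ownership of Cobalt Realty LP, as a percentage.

3.729022%

By spousal attribution (R3), Kiran Ferreira is treated as also owning Noor Kowalski's interest in Fairlane Energy Co, giving 11% + 29% = 40%.
Chain via Redpoint Shipping BV → Silverbay Industries Corp. → Ashford Foods Inc. (R2): 13% × 59% × 83% × 22% = 1.400542% of Cobalt Realty LP.
Chain via Fairlane Energy Co. → Granite Capital LLC → Copperline Manufacturing Inc. (R2): 40% × 44% × 21% × 63% = 2.32848% of Cobalt Realty LP.
Aggregating (R1): 1.400542% + 2.32848% = 3.729022%.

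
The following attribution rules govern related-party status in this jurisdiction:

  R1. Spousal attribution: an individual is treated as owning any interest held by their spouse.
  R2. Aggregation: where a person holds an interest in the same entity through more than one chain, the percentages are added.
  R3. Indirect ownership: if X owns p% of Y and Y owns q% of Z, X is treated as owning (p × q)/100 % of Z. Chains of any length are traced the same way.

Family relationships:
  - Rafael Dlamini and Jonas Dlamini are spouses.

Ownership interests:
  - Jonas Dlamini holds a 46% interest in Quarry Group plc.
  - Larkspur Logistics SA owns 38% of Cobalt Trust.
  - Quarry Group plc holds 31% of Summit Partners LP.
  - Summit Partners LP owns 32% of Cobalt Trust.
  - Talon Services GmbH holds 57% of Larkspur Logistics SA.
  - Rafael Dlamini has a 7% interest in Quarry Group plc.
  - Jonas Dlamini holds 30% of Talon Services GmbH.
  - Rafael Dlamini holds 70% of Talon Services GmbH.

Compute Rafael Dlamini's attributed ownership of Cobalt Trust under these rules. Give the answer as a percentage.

By spousal attribution (R1), Rafael Dlamini is treated as also owning Jonas Dlamini's interest in Quarry Group plc, giving 7% + 46% = 53%.
By spousal attribution (R1), Rafael Dlamini is treated as also owning Jonas Dlamini's interest in Talon Services GmbH, giving 70% + 30% = 100%.
Chain via Quarry Group plc → Summit Partners LP (R3): 53% × 31% × 32% = 5.2576% of Cobalt Trust.
Chain via Talon Services GmbH → Larkspur Logistics SA (R3): 100% × 57% × 38% = 21.66% of Cobalt Trust.
Aggregating (R2): 5.2576% + 21.66% = 26.9176%.

26.9176%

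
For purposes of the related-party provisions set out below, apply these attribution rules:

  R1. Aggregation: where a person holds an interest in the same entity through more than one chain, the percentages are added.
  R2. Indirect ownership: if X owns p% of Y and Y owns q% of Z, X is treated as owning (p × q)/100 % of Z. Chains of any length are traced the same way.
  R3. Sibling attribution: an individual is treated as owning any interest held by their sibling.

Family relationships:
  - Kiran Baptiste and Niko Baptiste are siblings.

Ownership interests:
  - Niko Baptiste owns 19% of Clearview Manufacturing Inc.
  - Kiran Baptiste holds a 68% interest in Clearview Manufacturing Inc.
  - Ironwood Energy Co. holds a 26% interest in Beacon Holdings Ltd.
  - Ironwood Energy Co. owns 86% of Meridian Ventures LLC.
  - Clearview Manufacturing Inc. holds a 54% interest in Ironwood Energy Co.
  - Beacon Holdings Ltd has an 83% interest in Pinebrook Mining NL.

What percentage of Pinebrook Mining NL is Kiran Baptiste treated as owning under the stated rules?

10.138284%

By sibling attribution (R3), Kiran Baptiste is treated as also owning Niko Baptiste's interest in Clearview Manufacturing Inc, giving 68% + 19% = 87%.
Chain via Clearview Manufacturing Inc. → Ironwood Energy Co. → Beacon Holdings Ltd (R2): 87% × 54% × 26% × 83% = 10.138284% of Pinebrook Mining NL.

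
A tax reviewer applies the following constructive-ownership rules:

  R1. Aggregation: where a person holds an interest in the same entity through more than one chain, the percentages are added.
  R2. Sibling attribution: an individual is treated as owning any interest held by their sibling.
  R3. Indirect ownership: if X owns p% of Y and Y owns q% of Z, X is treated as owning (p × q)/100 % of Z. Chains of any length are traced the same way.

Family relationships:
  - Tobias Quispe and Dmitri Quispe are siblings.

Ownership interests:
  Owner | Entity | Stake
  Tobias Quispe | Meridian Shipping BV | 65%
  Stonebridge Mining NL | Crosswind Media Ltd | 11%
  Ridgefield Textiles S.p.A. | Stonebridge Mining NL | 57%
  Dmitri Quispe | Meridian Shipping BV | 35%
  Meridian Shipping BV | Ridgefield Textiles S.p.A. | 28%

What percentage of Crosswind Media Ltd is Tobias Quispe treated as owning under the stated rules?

1.7556%

By sibling attribution (R2), Tobias Quispe is treated as also owning Dmitri Quispe's interest in Meridian Shipping BV, giving 65% + 35% = 100%.
Chain via Meridian Shipping BV → Ridgefield Textiles S.p.A. → Stonebridge Mining NL (R3): 100% × 28% × 57% × 11% = 1.7556% of Crosswind Media Ltd.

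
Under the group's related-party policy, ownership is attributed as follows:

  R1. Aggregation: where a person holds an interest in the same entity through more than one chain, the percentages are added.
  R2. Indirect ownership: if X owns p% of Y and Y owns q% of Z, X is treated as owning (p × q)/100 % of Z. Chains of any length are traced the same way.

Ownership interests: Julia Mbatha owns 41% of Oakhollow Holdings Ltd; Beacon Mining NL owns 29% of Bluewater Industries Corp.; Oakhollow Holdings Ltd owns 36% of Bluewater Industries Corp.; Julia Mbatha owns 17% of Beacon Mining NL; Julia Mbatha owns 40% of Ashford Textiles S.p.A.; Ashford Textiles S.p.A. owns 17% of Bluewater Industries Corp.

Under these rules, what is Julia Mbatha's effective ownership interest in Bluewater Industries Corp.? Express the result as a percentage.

26.49%

Chain via Ashford Textiles S.p.A. (R2): 40% × 17% = 6.8% of Bluewater Industries Corp.
Chain via Oakhollow Holdings Ltd (R2): 41% × 36% = 14.76% of Bluewater Industries Corp.
Chain via Beacon Mining NL (R2): 17% × 29% = 4.93% of Bluewater Industries Corp.
Aggregating (R1): 6.8% + 14.76% + 4.93% = 26.49%.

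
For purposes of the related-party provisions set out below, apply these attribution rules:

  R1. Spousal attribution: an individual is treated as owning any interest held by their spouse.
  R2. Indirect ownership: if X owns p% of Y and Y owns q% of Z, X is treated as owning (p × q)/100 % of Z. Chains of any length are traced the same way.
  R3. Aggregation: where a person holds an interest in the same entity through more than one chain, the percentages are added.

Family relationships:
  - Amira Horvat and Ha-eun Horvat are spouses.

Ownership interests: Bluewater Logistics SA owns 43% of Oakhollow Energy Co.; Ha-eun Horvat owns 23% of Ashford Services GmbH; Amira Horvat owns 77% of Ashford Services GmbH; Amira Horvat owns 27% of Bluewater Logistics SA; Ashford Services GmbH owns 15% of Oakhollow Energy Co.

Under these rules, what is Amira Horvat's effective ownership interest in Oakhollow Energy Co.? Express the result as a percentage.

By spousal attribution (R1), Amira Horvat is treated as also owning Ha-eun Horvat's interest in Ashford Services GmbH, giving 77% + 23% = 100%.
Chain via Ashford Services GmbH (R2): 100% × 15% = 15% of Oakhollow Energy Co.
Chain via Bluewater Logistics SA (R2): 27% × 43% = 11.61% of Oakhollow Energy Co.
Aggregating (R3): 15% + 11.61% = 26.61%.

26.61%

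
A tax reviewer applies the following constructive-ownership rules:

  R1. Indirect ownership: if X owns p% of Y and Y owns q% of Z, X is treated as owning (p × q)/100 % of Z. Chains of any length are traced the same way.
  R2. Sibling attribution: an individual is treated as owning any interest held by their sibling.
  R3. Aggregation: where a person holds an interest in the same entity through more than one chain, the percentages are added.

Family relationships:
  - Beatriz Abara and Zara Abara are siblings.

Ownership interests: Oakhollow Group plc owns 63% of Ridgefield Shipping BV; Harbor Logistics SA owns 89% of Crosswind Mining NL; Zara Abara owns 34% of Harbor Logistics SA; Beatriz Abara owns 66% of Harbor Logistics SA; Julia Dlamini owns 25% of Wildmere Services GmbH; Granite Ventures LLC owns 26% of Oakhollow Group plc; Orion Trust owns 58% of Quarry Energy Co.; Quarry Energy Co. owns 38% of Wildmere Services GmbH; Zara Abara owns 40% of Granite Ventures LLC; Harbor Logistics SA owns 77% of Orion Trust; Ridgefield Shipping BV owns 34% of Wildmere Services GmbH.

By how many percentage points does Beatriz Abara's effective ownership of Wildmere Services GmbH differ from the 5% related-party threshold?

14.19848

By sibling attribution (R2), Beatriz Abara is treated as also owning Zara Abara's interest in Harbor Logistics SA, giving 66% + 34% = 100%.
By sibling attribution (R2), Beatriz Abara is treated as owning Zara Abara's 40% interest in Granite Ventures LLC.
Chain via Harbor Logistics SA → Orion Trust → Quarry Energy Co. (R1): 100% × 77% × 58% × 38% = 16.9708% of Wildmere Services GmbH.
Chain via Granite Ventures LLC → Oakhollow Group plc → Ridgefield Shipping BV (R1): 40% × 26% × 63% × 34% = 2.22768% of Wildmere Services GmbH.
Aggregating (R3): 16.9708% + 2.22768% = 19.19848%.
19.19848% exceeds the 5% threshold by 14.19848 percentage points.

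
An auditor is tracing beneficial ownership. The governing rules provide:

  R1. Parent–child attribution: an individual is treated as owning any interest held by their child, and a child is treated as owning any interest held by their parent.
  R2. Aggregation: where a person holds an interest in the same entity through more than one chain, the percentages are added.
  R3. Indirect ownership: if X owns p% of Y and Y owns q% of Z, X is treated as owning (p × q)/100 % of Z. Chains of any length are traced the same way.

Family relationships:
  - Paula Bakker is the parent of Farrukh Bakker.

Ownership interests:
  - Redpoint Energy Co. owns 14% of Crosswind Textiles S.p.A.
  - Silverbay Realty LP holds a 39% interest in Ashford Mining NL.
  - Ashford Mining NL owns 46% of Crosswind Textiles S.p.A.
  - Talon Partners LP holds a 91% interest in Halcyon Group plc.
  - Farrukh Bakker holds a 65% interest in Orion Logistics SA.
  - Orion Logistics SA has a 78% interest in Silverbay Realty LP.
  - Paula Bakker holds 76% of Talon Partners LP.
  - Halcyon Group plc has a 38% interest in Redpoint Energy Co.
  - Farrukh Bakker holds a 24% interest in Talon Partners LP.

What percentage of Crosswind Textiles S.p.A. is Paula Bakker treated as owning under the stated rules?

13.93678%

By parent–child attribution (R1), Paula Bakker is treated as also owning Farrukh Bakker's interest in Talon Partners LP, giving 76% + 24% = 100%.
By parent–child attribution (R1), Paula Bakker is treated as owning Farrukh Bakker's 65% interest in Orion Logistics SA.
Chain via Talon Partners LP → Halcyon Group plc → Redpoint Energy Co. (R3): 100% × 91% × 38% × 14% = 4.8412% of Crosswind Textiles S.p.A.
Chain via Orion Logistics SA → Silverbay Realty LP → Ashford Mining NL (R3): 65% × 78% × 39% × 46% = 9.09558% of Crosswind Textiles S.p.A.
Aggregating (R2): 4.8412% + 9.09558% = 13.93678%.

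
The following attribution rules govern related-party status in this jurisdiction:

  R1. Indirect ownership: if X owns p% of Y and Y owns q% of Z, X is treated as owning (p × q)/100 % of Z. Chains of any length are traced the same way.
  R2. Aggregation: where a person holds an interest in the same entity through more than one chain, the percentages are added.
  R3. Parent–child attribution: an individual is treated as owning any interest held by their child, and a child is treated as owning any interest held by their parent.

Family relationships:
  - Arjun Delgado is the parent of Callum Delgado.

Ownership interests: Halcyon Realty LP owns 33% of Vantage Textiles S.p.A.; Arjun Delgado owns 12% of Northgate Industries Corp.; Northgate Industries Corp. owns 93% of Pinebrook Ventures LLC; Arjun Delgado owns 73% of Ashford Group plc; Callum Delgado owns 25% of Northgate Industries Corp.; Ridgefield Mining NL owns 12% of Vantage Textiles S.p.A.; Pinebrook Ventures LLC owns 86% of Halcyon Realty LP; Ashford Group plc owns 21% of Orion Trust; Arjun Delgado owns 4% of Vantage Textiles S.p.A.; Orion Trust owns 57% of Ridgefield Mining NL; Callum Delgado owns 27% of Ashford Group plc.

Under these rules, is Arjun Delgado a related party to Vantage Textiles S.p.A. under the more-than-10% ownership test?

By parent–child attribution (R3), Arjun Delgado is treated as also owning Callum Delgado's interest in Northgate Industries Corp, giving 12% + 25% = 37%.
By parent–child attribution (R3), Arjun Delgado is treated as also owning Callum Delgado's interest in Ashford Group plc, giving 73% + 27% = 100%.
Chain via Northgate Industries Corp. → Pinebrook Ventures LLC → Halcyon Realty LP (R1): 37% × 93% × 86% × 33% = 9.765558% of Vantage Textiles S.p.A.
Chain via Ashford Group plc → Orion Trust → Ridgefield Mining NL (R1): 100% × 21% × 57% × 12% = 1.4364% of Vantage Textiles S.p.A.
Direct interest in Vantage Textiles S.p.A: 4%.
Aggregating (R2): 9.765558% + 1.4364% + 4% = 15.201958%.
15.201958% exceeds the 10% threshold, so Arjun is a related party to Vantage Textiles S.p.A.

Yes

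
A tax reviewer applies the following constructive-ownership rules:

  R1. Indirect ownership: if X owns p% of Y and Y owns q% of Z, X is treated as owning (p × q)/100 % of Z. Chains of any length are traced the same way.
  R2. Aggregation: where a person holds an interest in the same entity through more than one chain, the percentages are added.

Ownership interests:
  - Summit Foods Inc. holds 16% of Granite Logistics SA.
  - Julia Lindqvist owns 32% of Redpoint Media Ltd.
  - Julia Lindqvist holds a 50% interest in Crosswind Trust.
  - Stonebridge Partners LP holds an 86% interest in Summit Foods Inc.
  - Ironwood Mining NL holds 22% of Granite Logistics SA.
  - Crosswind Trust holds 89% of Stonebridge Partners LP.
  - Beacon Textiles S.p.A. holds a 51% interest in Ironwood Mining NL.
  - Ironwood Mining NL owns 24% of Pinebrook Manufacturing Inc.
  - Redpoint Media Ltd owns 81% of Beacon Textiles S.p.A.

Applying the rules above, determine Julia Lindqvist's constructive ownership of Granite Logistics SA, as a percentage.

Chain via Crosswind Trust → Stonebridge Partners LP → Summit Foods Inc. (R1): 50% × 89% × 86% × 16% = 6.1232% of Granite Logistics SA.
Chain via Redpoint Media Ltd → Beacon Textiles S.p.A. → Ironwood Mining NL (R1): 32% × 81% × 51% × 22% = 2.908224% of Granite Logistics SA.
Aggregating (R2): 6.1232% + 2.908224% = 9.031424%.

9.031424%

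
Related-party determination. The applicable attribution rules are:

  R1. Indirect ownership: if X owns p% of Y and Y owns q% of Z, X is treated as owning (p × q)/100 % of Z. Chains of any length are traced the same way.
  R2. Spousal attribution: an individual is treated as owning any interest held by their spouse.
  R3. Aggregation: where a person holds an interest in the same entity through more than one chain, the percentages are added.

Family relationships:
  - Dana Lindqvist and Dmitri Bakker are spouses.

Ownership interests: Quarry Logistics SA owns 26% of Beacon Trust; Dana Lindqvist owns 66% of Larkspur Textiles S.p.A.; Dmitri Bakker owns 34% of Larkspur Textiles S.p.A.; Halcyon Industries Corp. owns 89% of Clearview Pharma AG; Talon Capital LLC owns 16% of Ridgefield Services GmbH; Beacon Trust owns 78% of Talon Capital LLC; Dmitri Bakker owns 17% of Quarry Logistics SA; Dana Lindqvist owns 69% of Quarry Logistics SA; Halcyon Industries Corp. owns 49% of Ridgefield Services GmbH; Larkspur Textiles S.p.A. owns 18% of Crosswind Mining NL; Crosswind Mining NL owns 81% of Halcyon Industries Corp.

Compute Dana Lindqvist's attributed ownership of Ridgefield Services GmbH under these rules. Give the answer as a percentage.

By spousal attribution (R2), Dana Lindqvist is treated as also owning Dmitri Bakker's interest in Quarry Logistics SA, giving 69% + 17% = 86%.
By spousal attribution (R2), Dana Lindqvist is treated as also owning Dmitri Bakker's interest in Larkspur Textiles S.p.A, giving 66% + 34% = 100%.
Chain via Quarry Logistics SA → Beacon Trust → Talon Capital LLC (R1): 86% × 26% × 78% × 16% = 2.790528% of Ridgefield Services GmbH.
Chain via Larkspur Textiles S.p.A. → Crosswind Mining NL → Halcyon Industries Corp. (R1): 100% × 18% × 81% × 49% = 7.1442% of Ridgefield Services GmbH.
Aggregating (R3): 2.790528% + 7.1442% = 9.934728%.

9.934728%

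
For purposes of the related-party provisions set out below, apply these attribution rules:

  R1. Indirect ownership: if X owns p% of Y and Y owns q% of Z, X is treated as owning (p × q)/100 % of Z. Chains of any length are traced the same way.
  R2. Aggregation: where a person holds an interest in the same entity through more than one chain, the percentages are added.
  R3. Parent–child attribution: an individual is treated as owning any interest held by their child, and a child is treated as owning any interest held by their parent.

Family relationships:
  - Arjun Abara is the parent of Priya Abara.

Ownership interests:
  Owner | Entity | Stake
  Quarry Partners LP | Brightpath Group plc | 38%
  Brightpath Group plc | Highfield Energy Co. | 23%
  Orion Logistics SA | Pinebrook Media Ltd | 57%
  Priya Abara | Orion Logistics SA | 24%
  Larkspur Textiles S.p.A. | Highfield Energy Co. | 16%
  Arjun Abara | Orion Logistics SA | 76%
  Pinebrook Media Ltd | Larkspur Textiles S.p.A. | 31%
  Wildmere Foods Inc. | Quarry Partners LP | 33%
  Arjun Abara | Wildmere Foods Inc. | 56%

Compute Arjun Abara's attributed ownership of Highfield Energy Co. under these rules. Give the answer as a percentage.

By parent–child attribution (R3), Arjun Abara is treated as also owning Priya Abara's interest in Orion Logistics SA, giving 76% + 24% = 100%.
Chain via Orion Logistics SA → Pinebrook Media Ltd → Larkspur Textiles S.p.A. (R1): 100% × 57% × 31% × 16% = 2.8272% of Highfield Energy Co.
Chain via Wildmere Foods Inc. → Quarry Partners LP → Brightpath Group plc (R1): 56% × 33% × 38% × 23% = 1.615152% of Highfield Energy Co.
Aggregating (R2): 2.8272% + 1.615152% = 4.442352%.

4.442352%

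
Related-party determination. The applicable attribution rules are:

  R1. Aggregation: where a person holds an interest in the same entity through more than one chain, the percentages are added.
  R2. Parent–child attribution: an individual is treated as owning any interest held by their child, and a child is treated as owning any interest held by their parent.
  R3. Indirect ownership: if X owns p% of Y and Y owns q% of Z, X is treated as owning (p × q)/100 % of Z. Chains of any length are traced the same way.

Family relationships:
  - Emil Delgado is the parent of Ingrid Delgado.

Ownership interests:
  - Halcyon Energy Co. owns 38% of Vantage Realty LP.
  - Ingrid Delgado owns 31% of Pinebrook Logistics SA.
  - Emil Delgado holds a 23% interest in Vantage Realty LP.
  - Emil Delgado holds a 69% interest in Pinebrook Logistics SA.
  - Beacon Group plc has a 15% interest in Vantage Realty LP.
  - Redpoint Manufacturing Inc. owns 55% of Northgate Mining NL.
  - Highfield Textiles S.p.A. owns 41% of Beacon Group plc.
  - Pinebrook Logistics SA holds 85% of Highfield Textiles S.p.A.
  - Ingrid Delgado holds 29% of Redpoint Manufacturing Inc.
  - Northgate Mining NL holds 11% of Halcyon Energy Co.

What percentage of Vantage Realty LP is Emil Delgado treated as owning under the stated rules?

28.89421%

By parent–child attribution (R2), Emil Delgado is treated as also owning Ingrid Delgado's interest in Pinebrook Logistics SA, giving 69% + 31% = 100%.
By parent–child attribution (R2), Emil Delgado is treated as owning Ingrid Delgado's 29% interest in Redpoint Manufacturing Inc.
Chain via Pinebrook Logistics SA → Highfield Textiles S.p.A. → Beacon Group plc (R3): 100% × 85% × 41% × 15% = 5.2275% of Vantage Realty LP.
Direct interest in Vantage Realty LP: 23%.
Chain via Redpoint Manufacturing Inc. → Northgate Mining NL → Halcyon Energy Co. (R3): 29% × 55% × 11% × 38% = 0.66671% of Vantage Realty LP.
Aggregating (R1): 5.2275% + 23% + 0.66671% = 28.89421%.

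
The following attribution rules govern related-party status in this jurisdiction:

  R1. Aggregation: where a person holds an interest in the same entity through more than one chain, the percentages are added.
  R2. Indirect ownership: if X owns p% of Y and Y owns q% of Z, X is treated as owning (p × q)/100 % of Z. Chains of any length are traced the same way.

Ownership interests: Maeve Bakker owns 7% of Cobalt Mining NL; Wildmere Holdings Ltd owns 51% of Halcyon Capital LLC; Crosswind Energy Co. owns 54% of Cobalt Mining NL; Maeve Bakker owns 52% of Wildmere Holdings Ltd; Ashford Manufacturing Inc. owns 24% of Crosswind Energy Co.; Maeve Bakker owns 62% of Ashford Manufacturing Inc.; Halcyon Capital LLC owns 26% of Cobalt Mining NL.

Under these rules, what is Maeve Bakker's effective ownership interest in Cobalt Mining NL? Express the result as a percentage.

Chain via Wildmere Holdings Ltd → Halcyon Capital LLC (R2): 52% × 51% × 26% = 6.8952% of Cobalt Mining NL.
Chain via Ashford Manufacturing Inc. → Crosswind Energy Co. (R2): 62% × 24% × 54% = 8.0352% of Cobalt Mining NL.
Direct interest in Cobalt Mining NL: 7%.
Aggregating (R1): 6.8952% + 8.0352% + 7% = 21.9304%.

21.9304%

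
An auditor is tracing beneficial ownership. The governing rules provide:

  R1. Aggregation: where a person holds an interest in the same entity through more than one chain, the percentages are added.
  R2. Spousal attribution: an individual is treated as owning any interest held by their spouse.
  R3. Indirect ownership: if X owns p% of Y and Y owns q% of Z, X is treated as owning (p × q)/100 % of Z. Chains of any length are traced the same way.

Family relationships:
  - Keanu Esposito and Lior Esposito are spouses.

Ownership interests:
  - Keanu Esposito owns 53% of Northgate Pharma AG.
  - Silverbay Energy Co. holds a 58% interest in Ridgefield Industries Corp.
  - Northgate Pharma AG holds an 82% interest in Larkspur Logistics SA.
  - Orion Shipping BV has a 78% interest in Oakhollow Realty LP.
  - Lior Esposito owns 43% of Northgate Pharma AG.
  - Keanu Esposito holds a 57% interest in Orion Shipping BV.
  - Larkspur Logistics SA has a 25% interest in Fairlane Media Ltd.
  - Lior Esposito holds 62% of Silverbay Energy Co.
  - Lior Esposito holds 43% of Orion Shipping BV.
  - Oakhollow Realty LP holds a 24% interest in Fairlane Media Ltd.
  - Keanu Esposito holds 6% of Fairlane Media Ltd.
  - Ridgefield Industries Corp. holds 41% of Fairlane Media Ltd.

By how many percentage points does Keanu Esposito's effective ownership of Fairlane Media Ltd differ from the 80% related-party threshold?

By spousal attribution (R2), Keanu Esposito is treated as also owning Lior Esposito's interest in Orion Shipping BV, giving 57% + 43% = 100%.
By spousal attribution (R2), Keanu Esposito is treated as also owning Lior Esposito's interest in Northgate Pharma AG, giving 53% + 43% = 96%.
By spousal attribution (R2), Keanu Esposito is treated as owning Lior Esposito's 62% interest in Silverbay Energy Co.
Chain via Orion Shipping BV → Oakhollow Realty LP (R3): 100% × 78% × 24% = 18.72% of Fairlane Media Ltd.
Chain via Northgate Pharma AG → Larkspur Logistics SA (R3): 96% × 82% × 25% = 19.68% of Fairlane Media Ltd.
Direct interest in Fairlane Media Ltd: 6%.
Chain via Silverbay Energy Co. → Ridgefield Industries Corp. (R3): 62% × 58% × 41% = 14.7436% of Fairlane Media Ltd.
Aggregating (R1): 18.72% + 19.68% + 6% + 14.7436% = 59.1436%.
59.1436% falls short of the 80% threshold by 20.8564 percentage points.

20.8564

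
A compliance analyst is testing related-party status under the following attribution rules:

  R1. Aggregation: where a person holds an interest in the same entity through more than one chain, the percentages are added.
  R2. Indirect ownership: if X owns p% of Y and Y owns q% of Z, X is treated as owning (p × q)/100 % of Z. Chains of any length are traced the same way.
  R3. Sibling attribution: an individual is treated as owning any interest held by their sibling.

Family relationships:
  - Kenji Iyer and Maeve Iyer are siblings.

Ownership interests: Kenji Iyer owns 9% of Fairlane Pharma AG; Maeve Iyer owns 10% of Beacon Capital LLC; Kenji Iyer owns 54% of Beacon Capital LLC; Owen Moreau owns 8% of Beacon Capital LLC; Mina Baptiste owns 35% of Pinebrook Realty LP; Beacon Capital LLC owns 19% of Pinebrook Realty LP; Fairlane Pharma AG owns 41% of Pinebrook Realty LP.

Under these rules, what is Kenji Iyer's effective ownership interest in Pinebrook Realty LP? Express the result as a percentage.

By sibling attribution (R3), Kenji Iyer is treated as also owning Maeve Iyer's interest in Beacon Capital LLC, giving 54% + 10% = 64%.
Chain via Fairlane Pharma AG (R2): 9% × 41% = 3.69% of Pinebrook Realty LP.
Chain via Beacon Capital LLC (R2): 64% × 19% = 12.16% of Pinebrook Realty LP.
Aggregating (R1): 3.69% + 12.16% = 15.85%.

15.85%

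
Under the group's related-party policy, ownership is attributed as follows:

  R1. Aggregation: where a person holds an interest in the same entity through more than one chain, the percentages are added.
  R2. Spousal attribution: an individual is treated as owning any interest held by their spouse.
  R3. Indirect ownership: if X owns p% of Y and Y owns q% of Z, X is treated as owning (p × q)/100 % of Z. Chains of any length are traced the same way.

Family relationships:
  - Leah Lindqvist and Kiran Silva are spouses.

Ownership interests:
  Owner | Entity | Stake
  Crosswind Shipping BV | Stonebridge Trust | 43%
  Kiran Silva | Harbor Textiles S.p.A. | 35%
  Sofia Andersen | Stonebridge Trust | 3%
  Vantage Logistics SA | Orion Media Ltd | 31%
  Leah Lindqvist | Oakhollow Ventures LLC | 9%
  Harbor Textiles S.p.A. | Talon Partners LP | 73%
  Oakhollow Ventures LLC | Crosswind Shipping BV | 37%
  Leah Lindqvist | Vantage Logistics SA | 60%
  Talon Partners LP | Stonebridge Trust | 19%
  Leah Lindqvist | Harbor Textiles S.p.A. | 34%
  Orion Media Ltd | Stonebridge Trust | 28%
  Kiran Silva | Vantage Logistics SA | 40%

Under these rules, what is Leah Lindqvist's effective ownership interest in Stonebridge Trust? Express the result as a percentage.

By spousal attribution (R2), Leah Lindqvist is treated as also owning Kiran Silva's interest in Vantage Logistics SA, giving 60% + 40% = 100%.
By spousal attribution (R2), Leah Lindqvist is treated as also owning Kiran Silva's interest in Harbor Textiles S.p.A, giving 34% + 35% = 69%.
Chain via Oakhollow Ventures LLC → Crosswind Shipping BV (R3): 9% × 37% × 43% = 1.4319% of Stonebridge Trust.
Chain via Vantage Logistics SA → Orion Media Ltd (R3): 100% × 31% × 28% = 8.68% of Stonebridge Trust.
Chain via Harbor Textiles S.p.A. → Talon Partners LP (R3): 69% × 73% × 19% = 9.5703% of Stonebridge Trust.
Aggregating (R1): 1.4319% + 8.68% + 9.5703% = 19.6822%.

19.6822%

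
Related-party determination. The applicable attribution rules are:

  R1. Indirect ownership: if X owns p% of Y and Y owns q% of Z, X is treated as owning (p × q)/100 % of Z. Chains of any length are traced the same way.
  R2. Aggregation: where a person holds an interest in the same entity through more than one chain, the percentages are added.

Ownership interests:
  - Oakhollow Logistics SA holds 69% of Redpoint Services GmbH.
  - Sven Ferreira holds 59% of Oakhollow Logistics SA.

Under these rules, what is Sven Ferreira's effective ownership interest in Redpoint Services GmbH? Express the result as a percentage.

Chain via Oakhollow Logistics SA (R1): 59% × 69% = 40.71% of Redpoint Services GmbH.

40.71%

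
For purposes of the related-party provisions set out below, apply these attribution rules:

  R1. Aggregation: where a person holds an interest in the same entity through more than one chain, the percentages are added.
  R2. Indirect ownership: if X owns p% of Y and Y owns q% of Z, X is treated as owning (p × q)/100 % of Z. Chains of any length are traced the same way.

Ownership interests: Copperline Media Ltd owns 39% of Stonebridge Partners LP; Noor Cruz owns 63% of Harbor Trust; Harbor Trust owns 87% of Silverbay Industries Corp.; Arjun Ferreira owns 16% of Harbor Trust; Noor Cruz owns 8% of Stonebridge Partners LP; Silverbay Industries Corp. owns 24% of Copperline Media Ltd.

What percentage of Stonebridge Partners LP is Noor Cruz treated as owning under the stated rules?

13.130216%

Chain via Harbor Trust → Silverbay Industries Corp. → Copperline Media Ltd (R2): 63% × 87% × 24% × 39% = 5.130216% of Stonebridge Partners LP.
Direct interest in Stonebridge Partners LP: 8%.
Aggregating (R1): 5.130216% + 8% = 13.130216%.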